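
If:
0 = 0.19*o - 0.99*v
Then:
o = 5.21052631578947*v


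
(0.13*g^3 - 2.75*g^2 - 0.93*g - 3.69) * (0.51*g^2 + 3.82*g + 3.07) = 0.0663*g^5 - 0.9059*g^4 - 10.5802*g^3 - 13.877*g^2 - 16.9509*g - 11.3283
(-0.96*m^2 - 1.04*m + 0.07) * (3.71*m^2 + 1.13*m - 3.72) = -3.5616*m^4 - 4.9432*m^3 + 2.6557*m^2 + 3.9479*m - 0.2604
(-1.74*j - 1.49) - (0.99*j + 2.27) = -2.73*j - 3.76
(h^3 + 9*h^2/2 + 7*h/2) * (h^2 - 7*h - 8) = h^5 - 5*h^4/2 - 36*h^3 - 121*h^2/2 - 28*h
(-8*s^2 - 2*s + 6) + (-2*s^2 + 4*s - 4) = -10*s^2 + 2*s + 2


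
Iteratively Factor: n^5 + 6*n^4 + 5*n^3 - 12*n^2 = (n - 1)*(n^4 + 7*n^3 + 12*n^2) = n*(n - 1)*(n^3 + 7*n^2 + 12*n) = n*(n - 1)*(n + 3)*(n^2 + 4*n) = n^2*(n - 1)*(n + 3)*(n + 4)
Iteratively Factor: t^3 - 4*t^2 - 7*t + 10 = (t + 2)*(t^2 - 6*t + 5) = (t - 1)*(t + 2)*(t - 5)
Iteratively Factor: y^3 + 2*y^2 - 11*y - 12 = (y + 1)*(y^2 + y - 12) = (y - 3)*(y + 1)*(y + 4)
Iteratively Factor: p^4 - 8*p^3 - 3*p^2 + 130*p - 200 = (p - 2)*(p^3 - 6*p^2 - 15*p + 100) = (p - 5)*(p - 2)*(p^2 - p - 20) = (p - 5)*(p - 2)*(p + 4)*(p - 5)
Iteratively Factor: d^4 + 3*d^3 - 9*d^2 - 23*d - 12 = (d + 1)*(d^3 + 2*d^2 - 11*d - 12) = (d + 1)^2*(d^2 + d - 12) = (d - 3)*(d + 1)^2*(d + 4)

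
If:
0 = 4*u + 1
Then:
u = -1/4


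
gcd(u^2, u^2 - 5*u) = u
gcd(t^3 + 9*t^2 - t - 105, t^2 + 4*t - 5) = t + 5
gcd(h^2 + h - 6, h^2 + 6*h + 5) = 1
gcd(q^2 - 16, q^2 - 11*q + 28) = q - 4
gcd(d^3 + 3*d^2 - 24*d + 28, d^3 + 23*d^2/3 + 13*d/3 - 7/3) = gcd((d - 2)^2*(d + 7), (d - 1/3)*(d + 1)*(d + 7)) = d + 7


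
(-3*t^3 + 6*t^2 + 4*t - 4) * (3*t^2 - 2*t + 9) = -9*t^5 + 24*t^4 - 27*t^3 + 34*t^2 + 44*t - 36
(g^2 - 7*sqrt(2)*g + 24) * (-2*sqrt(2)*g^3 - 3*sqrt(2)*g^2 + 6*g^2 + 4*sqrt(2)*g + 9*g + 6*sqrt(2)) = -2*sqrt(2)*g^5 - 3*sqrt(2)*g^4 + 34*g^4 - 86*sqrt(2)*g^3 + 51*g^3 - 129*sqrt(2)*g^2 + 88*g^2 + 132*g + 96*sqrt(2)*g + 144*sqrt(2)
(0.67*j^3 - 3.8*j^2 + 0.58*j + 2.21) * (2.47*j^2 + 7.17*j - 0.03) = 1.6549*j^5 - 4.5821*j^4 - 25.8335*j^3 + 9.7313*j^2 + 15.8283*j - 0.0663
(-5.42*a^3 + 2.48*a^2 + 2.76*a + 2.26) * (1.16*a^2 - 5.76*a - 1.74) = -6.2872*a^5 + 34.096*a^4 - 1.6524*a^3 - 17.5912*a^2 - 17.82*a - 3.9324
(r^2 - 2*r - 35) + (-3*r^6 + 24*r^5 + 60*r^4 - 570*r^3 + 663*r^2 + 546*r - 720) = -3*r^6 + 24*r^5 + 60*r^4 - 570*r^3 + 664*r^2 + 544*r - 755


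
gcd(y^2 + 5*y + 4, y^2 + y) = y + 1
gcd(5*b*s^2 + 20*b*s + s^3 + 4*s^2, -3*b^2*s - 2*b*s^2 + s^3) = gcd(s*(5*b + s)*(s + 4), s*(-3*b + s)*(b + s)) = s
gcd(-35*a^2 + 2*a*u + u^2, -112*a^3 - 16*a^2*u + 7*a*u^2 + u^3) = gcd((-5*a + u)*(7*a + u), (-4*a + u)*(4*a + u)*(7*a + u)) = 7*a + u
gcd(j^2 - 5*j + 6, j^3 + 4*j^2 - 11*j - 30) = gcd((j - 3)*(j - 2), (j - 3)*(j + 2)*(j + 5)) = j - 3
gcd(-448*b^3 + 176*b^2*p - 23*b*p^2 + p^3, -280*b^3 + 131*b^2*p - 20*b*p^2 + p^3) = 56*b^2 - 15*b*p + p^2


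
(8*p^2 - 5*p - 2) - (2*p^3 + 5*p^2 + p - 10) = -2*p^3 + 3*p^2 - 6*p + 8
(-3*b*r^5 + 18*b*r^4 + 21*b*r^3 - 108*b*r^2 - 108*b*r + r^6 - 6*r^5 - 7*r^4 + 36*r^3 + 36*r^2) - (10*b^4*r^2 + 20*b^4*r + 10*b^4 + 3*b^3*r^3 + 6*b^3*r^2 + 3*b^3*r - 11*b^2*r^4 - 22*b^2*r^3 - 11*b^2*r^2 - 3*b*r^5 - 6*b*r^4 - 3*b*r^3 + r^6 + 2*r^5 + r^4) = -10*b^4*r^2 - 20*b^4*r - 10*b^4 - 3*b^3*r^3 - 6*b^3*r^2 - 3*b^3*r + 11*b^2*r^4 + 22*b^2*r^3 + 11*b^2*r^2 + 24*b*r^4 + 24*b*r^3 - 108*b*r^2 - 108*b*r - 8*r^5 - 8*r^4 + 36*r^3 + 36*r^2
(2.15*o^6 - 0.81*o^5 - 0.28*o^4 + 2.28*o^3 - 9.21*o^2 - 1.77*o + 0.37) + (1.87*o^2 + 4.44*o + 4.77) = 2.15*o^6 - 0.81*o^5 - 0.28*o^4 + 2.28*o^3 - 7.34*o^2 + 2.67*o + 5.14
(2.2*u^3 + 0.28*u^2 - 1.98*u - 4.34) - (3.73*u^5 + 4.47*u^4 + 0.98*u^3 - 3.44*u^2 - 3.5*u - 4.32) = -3.73*u^5 - 4.47*u^4 + 1.22*u^3 + 3.72*u^2 + 1.52*u - 0.0199999999999996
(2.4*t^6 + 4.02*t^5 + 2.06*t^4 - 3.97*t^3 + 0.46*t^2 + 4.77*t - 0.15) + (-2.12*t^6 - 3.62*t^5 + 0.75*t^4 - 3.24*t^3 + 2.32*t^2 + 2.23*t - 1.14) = 0.28*t^6 + 0.399999999999999*t^5 + 2.81*t^4 - 7.21*t^3 + 2.78*t^2 + 7.0*t - 1.29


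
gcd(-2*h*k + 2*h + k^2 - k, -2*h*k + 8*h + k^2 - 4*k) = 2*h - k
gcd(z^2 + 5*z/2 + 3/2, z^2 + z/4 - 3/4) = z + 1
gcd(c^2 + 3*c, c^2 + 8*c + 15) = c + 3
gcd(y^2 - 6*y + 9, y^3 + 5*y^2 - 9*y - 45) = y - 3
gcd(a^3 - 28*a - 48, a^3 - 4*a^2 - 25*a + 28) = a + 4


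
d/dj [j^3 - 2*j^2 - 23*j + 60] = 3*j^2 - 4*j - 23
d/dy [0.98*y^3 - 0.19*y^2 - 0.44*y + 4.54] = 2.94*y^2 - 0.38*y - 0.44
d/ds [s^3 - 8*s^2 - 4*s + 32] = 3*s^2 - 16*s - 4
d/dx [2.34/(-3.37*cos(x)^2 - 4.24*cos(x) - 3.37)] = -(15.7716*cos(x) + 9.9216)*sin(x)/(3.37*cos(x)^2 + 4.24*cos(x) + 3.37)^2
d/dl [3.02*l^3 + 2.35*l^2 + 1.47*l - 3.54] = 9.06*l^2 + 4.7*l + 1.47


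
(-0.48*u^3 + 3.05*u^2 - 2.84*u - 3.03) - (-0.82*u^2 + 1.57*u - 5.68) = -0.48*u^3 + 3.87*u^2 - 4.41*u + 2.65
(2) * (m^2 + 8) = 2*m^2 + 16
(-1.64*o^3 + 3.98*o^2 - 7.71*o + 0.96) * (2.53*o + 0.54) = -4.1492*o^4 + 9.1838*o^3 - 17.3571*o^2 - 1.7346*o + 0.5184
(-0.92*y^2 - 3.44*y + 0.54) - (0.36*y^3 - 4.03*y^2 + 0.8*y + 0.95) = -0.36*y^3 + 3.11*y^2 - 4.24*y - 0.41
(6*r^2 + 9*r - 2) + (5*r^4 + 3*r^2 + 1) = 5*r^4 + 9*r^2 + 9*r - 1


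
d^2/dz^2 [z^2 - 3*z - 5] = 2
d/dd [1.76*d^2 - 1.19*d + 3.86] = 3.52*d - 1.19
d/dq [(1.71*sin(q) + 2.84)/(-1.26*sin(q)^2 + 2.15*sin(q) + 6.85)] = (2.1546*sin(q)^2 + 7.1568*sin(q) + 5.6075)*cos(q)/(1.5876*sin(q)^4 - 5.418*sin(q)^3 - 12.6395*sin(q)^2 + 29.455*sin(q) + 46.9225)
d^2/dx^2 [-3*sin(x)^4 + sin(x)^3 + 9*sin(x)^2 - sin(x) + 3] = 48*sin(x)^4 - 9*sin(x)^3 - 72*sin(x)^2 + 7*sin(x) + 18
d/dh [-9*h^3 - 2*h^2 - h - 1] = -27*h^2 - 4*h - 1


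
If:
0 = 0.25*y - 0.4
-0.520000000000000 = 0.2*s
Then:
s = -2.60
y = 1.60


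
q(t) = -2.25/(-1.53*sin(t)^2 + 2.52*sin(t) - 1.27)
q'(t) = -2.25*(3.06*sin(t)*cos(t) - 2.52*cos(t))/(-1.53*sin(t)^2 + 2.52*sin(t) - 1.27)^2 = (5.67 - 6.885*sin(t))*cos(t)/(1.53*sin(t)^2 - 2.52*sin(t) + 1.27)^2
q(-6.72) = 0.86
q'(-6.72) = 1.14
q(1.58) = 8.04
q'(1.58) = 0.14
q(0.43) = 4.64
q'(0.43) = 10.80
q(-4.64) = 8.08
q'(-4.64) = 1.12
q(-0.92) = 0.53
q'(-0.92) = 0.38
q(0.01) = 1.81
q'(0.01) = 3.61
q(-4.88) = 8.25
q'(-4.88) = -2.51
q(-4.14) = 9.66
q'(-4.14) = 1.18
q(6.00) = 1.07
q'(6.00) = 1.66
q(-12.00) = 6.28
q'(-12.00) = 12.98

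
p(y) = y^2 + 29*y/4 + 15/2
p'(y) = 2*y + 29/4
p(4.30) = 57.16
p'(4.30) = 15.85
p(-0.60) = 3.51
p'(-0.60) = 6.05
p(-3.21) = -5.47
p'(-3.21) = 0.83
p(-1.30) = -0.24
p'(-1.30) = 4.65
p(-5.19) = -3.19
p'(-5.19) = -3.13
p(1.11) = 16.78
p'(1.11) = 9.47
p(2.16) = 27.83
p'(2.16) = 11.57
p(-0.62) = 3.39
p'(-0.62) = 6.01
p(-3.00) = -5.25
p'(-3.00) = 1.25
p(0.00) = 7.50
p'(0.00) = 7.25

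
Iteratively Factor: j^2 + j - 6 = (j + 3)*(j - 2)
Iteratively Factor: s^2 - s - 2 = (s - 2)*(s + 1)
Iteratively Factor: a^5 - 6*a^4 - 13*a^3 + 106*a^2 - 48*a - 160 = (a + 1)*(a^4 - 7*a^3 - 6*a^2 + 112*a - 160) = (a + 1)*(a + 4)*(a^3 - 11*a^2 + 38*a - 40) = (a - 4)*(a + 1)*(a + 4)*(a^2 - 7*a + 10) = (a - 5)*(a - 4)*(a + 1)*(a + 4)*(a - 2)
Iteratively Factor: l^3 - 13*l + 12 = (l - 1)*(l^2 + l - 12) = (l - 3)*(l - 1)*(l + 4)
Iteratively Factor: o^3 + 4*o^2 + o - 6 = (o + 2)*(o^2 + 2*o - 3) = (o - 1)*(o + 2)*(o + 3)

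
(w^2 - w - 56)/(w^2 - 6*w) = (w^2 - w - 56)/(w*(w - 6))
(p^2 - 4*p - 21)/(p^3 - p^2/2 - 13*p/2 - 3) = 2*(-p^2 + 4*p + 21)/(-2*p^3 + p^2 + 13*p + 6)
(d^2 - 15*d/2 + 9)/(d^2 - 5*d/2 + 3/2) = (d - 6)/(d - 1)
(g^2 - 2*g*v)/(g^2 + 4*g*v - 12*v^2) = g/(g + 6*v)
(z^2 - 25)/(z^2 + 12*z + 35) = (z - 5)/(z + 7)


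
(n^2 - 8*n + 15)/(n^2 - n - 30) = (-n^2 + 8*n - 15)/(-n^2 + n + 30)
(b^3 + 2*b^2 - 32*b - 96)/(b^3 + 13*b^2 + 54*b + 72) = (b^2 - 2*b - 24)/(b^2 + 9*b + 18)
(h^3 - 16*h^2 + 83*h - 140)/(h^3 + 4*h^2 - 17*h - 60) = (h^2 - 12*h + 35)/(h^2 + 8*h + 15)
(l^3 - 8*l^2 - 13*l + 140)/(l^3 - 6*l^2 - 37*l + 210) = (l + 4)/(l + 6)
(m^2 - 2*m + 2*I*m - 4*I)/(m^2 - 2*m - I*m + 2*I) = (m + 2*I)/(m - I)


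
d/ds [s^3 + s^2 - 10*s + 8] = 3*s^2 + 2*s - 10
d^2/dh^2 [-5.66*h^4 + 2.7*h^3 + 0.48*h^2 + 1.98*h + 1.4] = -67.92*h^2 + 16.2*h + 0.96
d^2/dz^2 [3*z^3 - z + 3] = 18*z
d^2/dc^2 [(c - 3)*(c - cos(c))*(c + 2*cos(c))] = -c^2*cos(c) - 4*c*sin(c) + 3*c*cos(c) + 4*c*cos(2*c) + 6*c + 6*sin(c) + 4*sin(2*c) + 2*cos(c) - 12*cos(2*c) - 6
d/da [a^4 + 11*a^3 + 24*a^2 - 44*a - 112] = 4*a^3 + 33*a^2 + 48*a - 44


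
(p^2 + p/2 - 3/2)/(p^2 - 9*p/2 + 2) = (2*p^2 + p - 3)/(2*p^2 - 9*p + 4)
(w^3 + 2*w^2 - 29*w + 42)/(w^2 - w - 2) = (w^2 + 4*w - 21)/(w + 1)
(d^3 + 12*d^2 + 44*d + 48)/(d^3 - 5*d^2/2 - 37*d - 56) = 2*(d^2 + 10*d + 24)/(2*d^2 - 9*d - 56)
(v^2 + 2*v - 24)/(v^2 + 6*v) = (v - 4)/v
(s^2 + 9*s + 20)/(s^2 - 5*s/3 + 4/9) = 9*(s^2 + 9*s + 20)/(9*s^2 - 15*s + 4)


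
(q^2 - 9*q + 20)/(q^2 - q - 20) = (q - 4)/(q + 4)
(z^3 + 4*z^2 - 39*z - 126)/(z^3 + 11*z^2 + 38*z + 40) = (z^3 + 4*z^2 - 39*z - 126)/(z^3 + 11*z^2 + 38*z + 40)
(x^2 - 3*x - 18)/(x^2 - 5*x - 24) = (x - 6)/(x - 8)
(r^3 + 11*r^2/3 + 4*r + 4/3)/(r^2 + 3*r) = (3*r^3 + 11*r^2 + 12*r + 4)/(3*r*(r + 3))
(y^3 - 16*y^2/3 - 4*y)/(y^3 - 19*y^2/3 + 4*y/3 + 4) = y/(y - 1)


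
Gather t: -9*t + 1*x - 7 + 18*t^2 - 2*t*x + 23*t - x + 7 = 18*t^2 + t*(14 - 2*x)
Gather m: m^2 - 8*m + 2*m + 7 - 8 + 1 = m^2 - 6*m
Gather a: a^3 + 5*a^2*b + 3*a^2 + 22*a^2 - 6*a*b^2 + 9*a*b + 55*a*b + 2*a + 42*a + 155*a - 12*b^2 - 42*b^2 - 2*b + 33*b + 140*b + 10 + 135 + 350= a^3 + a^2*(5*b + 25) + a*(-6*b^2 + 64*b + 199) - 54*b^2 + 171*b + 495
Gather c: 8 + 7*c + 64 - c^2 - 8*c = -c^2 - c + 72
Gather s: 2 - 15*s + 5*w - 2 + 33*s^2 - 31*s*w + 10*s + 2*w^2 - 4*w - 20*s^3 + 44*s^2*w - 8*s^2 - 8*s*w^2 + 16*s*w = -20*s^3 + s^2*(44*w + 25) + s*(-8*w^2 - 15*w - 5) + 2*w^2 + w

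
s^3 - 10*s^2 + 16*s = s*(s - 8)*(s - 2)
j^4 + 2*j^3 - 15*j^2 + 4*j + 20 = (j - 2)^2*(j + 1)*(j + 5)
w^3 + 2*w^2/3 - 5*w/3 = w*(w - 1)*(w + 5/3)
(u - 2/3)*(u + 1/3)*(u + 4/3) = u^3 + u^2 - 2*u/3 - 8/27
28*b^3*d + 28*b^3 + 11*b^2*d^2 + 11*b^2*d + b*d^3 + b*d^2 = (4*b + d)*(7*b + d)*(b*d + b)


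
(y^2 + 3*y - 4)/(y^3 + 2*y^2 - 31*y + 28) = (y + 4)/(y^2 + 3*y - 28)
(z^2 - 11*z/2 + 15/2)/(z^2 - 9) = (z - 5/2)/(z + 3)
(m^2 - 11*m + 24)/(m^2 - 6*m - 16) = (m - 3)/(m + 2)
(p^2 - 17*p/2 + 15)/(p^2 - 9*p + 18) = (p - 5/2)/(p - 3)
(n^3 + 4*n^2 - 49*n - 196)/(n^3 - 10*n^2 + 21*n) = (n^2 + 11*n + 28)/(n*(n - 3))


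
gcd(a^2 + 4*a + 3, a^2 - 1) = a + 1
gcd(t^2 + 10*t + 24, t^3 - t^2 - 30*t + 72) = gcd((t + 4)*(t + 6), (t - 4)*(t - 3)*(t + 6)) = t + 6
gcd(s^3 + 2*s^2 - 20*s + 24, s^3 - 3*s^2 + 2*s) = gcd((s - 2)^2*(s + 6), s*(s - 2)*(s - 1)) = s - 2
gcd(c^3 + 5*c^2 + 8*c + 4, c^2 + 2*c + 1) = c + 1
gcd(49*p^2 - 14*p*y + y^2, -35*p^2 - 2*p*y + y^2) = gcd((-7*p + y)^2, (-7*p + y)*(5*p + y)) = -7*p + y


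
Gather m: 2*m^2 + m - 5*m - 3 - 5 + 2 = 2*m^2 - 4*m - 6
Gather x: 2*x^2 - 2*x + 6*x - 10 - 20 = 2*x^2 + 4*x - 30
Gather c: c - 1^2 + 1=c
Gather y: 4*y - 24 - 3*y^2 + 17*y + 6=-3*y^2 + 21*y - 18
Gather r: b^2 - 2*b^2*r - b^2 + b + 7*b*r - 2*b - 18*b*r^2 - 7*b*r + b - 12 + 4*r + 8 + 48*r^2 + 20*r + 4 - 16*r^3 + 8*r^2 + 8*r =-16*r^3 + r^2*(56 - 18*b) + r*(32 - 2*b^2)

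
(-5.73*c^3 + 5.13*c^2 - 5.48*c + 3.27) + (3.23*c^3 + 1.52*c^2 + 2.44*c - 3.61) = -2.5*c^3 + 6.65*c^2 - 3.04*c - 0.34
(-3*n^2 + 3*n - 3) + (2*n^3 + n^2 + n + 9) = 2*n^3 - 2*n^2 + 4*n + 6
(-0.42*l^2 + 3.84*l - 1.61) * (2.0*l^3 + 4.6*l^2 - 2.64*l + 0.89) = -0.84*l^5 + 5.748*l^4 + 15.5528*l^3 - 17.9174*l^2 + 7.668*l - 1.4329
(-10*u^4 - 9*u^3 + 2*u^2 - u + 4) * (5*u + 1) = -50*u^5 - 55*u^4 + u^3 - 3*u^2 + 19*u + 4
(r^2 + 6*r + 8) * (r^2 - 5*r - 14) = r^4 + r^3 - 36*r^2 - 124*r - 112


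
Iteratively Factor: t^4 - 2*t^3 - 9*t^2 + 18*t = (t)*(t^3 - 2*t^2 - 9*t + 18) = t*(t - 2)*(t^2 - 9) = t*(t - 3)*(t - 2)*(t + 3)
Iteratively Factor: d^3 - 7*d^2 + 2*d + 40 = (d - 4)*(d^2 - 3*d - 10) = (d - 4)*(d + 2)*(d - 5)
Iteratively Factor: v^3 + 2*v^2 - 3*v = (v)*(v^2 + 2*v - 3) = v*(v - 1)*(v + 3)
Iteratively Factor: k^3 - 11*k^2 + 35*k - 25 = (k - 5)*(k^2 - 6*k + 5) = (k - 5)^2*(k - 1)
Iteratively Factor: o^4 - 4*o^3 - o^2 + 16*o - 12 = (o - 2)*(o^3 - 2*o^2 - 5*o + 6) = (o - 3)*(o - 2)*(o^2 + o - 2) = (o - 3)*(o - 2)*(o - 1)*(o + 2)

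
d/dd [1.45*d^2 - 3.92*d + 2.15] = 2.9*d - 3.92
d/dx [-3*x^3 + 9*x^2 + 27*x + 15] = -9*x^2 + 18*x + 27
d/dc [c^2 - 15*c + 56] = 2*c - 15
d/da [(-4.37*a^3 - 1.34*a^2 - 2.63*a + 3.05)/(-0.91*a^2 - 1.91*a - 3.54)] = (3.9767*a^4 + 16.6934*a^3 + 46.5755*a^2 + 15.0382*a + 15.1357)/(0.8281*a^4 + 3.4762*a^3 + 10.0909*a^2 + 13.5228*a + 12.5316)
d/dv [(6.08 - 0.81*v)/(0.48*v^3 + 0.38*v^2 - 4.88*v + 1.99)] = (0.7776*v^3 - 8.4474*v^2 - 4.6208*v + 28.0585)/(0.2304*v^6 + 0.3648*v^5 - 4.5404*v^4 - 1.7984*v^3 + 25.3268*v^2 - 19.4224*v + 3.9601)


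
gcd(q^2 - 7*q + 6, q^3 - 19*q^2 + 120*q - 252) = q - 6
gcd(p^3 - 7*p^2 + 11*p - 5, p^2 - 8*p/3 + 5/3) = p - 1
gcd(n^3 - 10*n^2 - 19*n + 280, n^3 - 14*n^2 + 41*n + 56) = n^2 - 15*n + 56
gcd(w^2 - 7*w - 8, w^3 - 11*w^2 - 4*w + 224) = w - 8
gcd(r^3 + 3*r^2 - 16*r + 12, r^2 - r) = r - 1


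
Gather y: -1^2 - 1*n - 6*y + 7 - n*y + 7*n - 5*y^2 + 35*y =6*n - 5*y^2 + y*(29 - n) + 6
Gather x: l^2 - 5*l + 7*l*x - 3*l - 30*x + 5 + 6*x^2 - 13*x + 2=l^2 - 8*l + 6*x^2 + x*(7*l - 43) + 7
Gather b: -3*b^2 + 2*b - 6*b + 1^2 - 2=-3*b^2 - 4*b - 1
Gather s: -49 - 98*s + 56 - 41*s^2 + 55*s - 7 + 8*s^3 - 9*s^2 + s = 8*s^3 - 50*s^2 - 42*s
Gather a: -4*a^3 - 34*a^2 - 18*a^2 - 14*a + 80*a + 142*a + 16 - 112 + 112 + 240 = -4*a^3 - 52*a^2 + 208*a + 256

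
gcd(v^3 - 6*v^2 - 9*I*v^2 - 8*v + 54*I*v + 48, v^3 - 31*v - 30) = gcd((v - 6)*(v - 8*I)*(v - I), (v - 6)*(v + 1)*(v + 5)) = v - 6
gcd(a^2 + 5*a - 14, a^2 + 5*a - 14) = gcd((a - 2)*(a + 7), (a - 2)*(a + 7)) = a^2 + 5*a - 14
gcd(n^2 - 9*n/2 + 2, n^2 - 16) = n - 4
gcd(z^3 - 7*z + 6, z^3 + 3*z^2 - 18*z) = 1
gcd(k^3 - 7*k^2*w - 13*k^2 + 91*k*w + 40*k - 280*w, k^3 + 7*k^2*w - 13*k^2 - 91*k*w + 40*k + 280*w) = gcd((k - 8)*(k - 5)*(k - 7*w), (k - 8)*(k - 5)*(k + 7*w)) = k^2 - 13*k + 40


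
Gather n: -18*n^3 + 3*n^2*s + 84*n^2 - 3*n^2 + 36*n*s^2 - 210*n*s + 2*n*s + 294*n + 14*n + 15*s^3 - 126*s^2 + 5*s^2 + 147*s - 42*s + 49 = -18*n^3 + n^2*(3*s + 81) + n*(36*s^2 - 208*s + 308) + 15*s^3 - 121*s^2 + 105*s + 49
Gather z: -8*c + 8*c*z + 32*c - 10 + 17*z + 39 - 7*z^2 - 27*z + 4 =24*c - 7*z^2 + z*(8*c - 10) + 33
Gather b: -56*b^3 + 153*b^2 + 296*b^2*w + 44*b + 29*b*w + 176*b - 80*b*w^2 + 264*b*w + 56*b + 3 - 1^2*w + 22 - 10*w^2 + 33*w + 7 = -56*b^3 + b^2*(296*w + 153) + b*(-80*w^2 + 293*w + 276) - 10*w^2 + 32*w + 32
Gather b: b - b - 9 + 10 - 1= 0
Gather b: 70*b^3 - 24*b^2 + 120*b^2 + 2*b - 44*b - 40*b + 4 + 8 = 70*b^3 + 96*b^2 - 82*b + 12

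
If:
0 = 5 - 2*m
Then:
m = 5/2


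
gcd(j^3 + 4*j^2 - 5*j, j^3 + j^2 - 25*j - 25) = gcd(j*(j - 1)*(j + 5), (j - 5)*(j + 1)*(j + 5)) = j + 5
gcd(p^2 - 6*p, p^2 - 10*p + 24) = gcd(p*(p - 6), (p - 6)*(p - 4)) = p - 6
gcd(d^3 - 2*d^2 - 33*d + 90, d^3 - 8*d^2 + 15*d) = d^2 - 8*d + 15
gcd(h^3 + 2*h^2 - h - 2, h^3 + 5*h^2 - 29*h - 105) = 1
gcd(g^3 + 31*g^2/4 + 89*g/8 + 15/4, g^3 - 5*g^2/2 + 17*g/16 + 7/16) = 1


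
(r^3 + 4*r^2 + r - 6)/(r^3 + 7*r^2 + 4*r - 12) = (r + 3)/(r + 6)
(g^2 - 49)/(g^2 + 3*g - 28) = (g - 7)/(g - 4)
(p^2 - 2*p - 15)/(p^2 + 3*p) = (p - 5)/p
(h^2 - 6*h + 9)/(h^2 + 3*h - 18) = (h - 3)/(h + 6)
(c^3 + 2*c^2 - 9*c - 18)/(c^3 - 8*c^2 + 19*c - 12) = (c^2 + 5*c + 6)/(c^2 - 5*c + 4)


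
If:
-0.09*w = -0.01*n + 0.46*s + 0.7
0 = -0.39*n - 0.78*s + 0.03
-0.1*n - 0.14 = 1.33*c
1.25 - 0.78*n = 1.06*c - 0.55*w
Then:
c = -0.40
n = 3.95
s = -1.93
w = 2.55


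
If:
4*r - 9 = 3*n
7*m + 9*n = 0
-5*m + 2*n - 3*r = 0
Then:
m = -243/173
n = 189/173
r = 531/173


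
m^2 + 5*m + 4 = (m + 1)*(m + 4)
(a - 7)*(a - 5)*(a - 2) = a^3 - 14*a^2 + 59*a - 70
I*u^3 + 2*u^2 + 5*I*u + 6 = (u - 3*I)*(u + 2*I)*(I*u + 1)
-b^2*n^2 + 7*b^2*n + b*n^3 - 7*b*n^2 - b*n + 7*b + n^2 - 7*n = (-b + n)*(n - 7)*(b*n + 1)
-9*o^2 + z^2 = (-3*o + z)*(3*o + z)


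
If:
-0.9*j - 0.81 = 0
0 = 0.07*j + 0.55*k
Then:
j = -0.90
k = 0.11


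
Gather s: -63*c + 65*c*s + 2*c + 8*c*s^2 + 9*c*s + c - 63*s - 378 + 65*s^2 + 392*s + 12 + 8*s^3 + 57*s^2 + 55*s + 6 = -60*c + 8*s^3 + s^2*(8*c + 122) + s*(74*c + 384) - 360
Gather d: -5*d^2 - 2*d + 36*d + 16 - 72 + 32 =-5*d^2 + 34*d - 24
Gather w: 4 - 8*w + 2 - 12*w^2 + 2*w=-12*w^2 - 6*w + 6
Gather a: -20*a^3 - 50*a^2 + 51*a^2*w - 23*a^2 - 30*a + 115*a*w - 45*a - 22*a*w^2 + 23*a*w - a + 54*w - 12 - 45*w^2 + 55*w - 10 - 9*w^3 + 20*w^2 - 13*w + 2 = -20*a^3 + a^2*(51*w - 73) + a*(-22*w^2 + 138*w - 76) - 9*w^3 - 25*w^2 + 96*w - 20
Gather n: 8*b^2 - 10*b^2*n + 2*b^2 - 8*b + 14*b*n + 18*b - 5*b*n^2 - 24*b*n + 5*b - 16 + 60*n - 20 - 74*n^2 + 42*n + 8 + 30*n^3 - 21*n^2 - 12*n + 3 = 10*b^2 + 15*b + 30*n^3 + n^2*(-5*b - 95) + n*(-10*b^2 - 10*b + 90) - 25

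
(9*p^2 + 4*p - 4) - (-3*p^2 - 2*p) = 12*p^2 + 6*p - 4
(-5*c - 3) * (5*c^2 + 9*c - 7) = -25*c^3 - 60*c^2 + 8*c + 21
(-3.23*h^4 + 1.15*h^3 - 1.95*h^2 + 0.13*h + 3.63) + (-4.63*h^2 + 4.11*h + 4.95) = -3.23*h^4 + 1.15*h^3 - 6.58*h^2 + 4.24*h + 8.58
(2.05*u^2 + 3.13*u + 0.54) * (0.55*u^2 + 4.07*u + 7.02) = 1.1275*u^4 + 10.065*u^3 + 27.4271*u^2 + 24.1704*u + 3.7908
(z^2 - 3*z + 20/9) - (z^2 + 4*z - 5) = 65/9 - 7*z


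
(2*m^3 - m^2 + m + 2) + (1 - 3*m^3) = -m^3 - m^2 + m + 3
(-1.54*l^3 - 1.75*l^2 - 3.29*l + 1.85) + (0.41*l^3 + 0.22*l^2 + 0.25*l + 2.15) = -1.13*l^3 - 1.53*l^2 - 3.04*l + 4.0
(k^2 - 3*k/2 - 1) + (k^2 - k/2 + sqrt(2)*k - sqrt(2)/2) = 2*k^2 - 2*k + sqrt(2)*k - 1 - sqrt(2)/2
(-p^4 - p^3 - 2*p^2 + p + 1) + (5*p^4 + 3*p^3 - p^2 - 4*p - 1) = 4*p^4 + 2*p^3 - 3*p^2 - 3*p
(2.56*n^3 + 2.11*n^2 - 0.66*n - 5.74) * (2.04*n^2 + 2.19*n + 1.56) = 5.2224*n^5 + 9.9108*n^4 + 7.2681*n^3 - 9.8634*n^2 - 13.6002*n - 8.9544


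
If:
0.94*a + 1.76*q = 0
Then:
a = -1.87234042553191*q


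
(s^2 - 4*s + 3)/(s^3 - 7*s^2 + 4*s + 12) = (s^2 - 4*s + 3)/(s^3 - 7*s^2 + 4*s + 12)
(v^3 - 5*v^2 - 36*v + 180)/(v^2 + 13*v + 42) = (v^2 - 11*v + 30)/(v + 7)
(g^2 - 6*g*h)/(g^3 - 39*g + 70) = g*(g - 6*h)/(g^3 - 39*g + 70)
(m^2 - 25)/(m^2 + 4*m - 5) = (m - 5)/(m - 1)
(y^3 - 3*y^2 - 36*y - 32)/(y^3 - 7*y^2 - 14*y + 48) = (y^2 + 5*y + 4)/(y^2 + y - 6)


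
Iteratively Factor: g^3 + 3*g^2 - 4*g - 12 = (g - 2)*(g^2 + 5*g + 6) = (g - 2)*(g + 3)*(g + 2)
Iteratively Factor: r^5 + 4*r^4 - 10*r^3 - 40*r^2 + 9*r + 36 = (r - 3)*(r^4 + 7*r^3 + 11*r^2 - 7*r - 12) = (r - 3)*(r + 1)*(r^3 + 6*r^2 + 5*r - 12) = (r - 3)*(r + 1)*(r + 3)*(r^2 + 3*r - 4) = (r - 3)*(r + 1)*(r + 3)*(r + 4)*(r - 1)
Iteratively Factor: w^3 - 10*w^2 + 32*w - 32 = (w - 4)*(w^2 - 6*w + 8) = (w - 4)*(w - 2)*(w - 4)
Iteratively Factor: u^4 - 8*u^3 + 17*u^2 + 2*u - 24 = (u - 4)*(u^3 - 4*u^2 + u + 6) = (u - 4)*(u + 1)*(u^2 - 5*u + 6) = (u - 4)*(u - 3)*(u + 1)*(u - 2)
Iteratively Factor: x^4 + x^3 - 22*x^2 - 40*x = (x + 2)*(x^3 - x^2 - 20*x) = (x - 5)*(x + 2)*(x^2 + 4*x) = (x - 5)*(x + 2)*(x + 4)*(x)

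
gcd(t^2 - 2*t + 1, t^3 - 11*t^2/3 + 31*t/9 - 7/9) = t - 1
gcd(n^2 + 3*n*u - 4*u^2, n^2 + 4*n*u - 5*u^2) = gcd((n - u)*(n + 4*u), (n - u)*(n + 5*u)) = -n + u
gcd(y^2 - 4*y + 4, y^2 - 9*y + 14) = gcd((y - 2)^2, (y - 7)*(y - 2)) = y - 2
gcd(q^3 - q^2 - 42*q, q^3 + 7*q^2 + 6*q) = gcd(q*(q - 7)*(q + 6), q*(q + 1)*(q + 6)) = q^2 + 6*q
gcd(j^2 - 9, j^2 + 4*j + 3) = j + 3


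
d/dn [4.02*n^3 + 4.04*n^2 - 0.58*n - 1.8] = 12.06*n^2 + 8.08*n - 0.58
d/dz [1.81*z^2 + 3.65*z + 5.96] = 3.62*z + 3.65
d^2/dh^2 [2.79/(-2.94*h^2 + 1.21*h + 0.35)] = (-48.231288*h^2 + 19.850292*h + 2.79*(5.88*h - 1.21)*(11.76*h - 2.42) + 5.74182)/(-2.94*h^2 + 1.21*h + 0.35)^3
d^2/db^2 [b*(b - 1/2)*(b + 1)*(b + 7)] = 12*b^2 + 45*b + 6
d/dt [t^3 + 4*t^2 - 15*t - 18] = 3*t^2 + 8*t - 15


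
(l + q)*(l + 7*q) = l^2 + 8*l*q + 7*q^2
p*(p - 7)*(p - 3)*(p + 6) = p^4 - 4*p^3 - 39*p^2 + 126*p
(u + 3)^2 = u^2 + 6*u + 9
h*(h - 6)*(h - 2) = h^3 - 8*h^2 + 12*h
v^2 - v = v*(v - 1)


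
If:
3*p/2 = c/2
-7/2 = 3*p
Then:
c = -7/2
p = -7/6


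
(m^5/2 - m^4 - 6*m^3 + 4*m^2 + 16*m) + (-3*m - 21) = m^5/2 - m^4 - 6*m^3 + 4*m^2 + 13*m - 21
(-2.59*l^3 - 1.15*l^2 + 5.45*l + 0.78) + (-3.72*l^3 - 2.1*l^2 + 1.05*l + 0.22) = -6.31*l^3 - 3.25*l^2 + 6.5*l + 1.0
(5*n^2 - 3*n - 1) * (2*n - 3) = 10*n^3 - 21*n^2 + 7*n + 3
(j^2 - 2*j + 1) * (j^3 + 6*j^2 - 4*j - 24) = j^5 + 4*j^4 - 15*j^3 - 10*j^2 + 44*j - 24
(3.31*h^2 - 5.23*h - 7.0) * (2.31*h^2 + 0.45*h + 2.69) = 7.6461*h^4 - 10.5918*h^3 - 9.6196*h^2 - 17.2187*h - 18.83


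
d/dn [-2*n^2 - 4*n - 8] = -4*n - 4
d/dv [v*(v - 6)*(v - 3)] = 3*v^2 - 18*v + 18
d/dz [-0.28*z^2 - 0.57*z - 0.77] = -0.56*z - 0.57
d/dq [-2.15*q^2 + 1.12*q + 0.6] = 1.12 - 4.3*q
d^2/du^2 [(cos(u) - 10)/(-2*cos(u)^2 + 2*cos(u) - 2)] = (-9*sin(u)^4*cos(u) + 39*sin(u)^4 + 13*sin(u)^2 + 47*cos(u) - 15*cos(3*u)/2 + cos(5*u)/2 - 50)/(2*(sin(u)^2 + cos(u) - 2)^3)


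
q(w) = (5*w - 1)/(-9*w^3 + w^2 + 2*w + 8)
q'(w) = (5*w - 1)*(27*w^2 - 2*w - 2)/(-9*w^3 + w^2 + 2*w + 8)^2 + 5/(-9*w^3 + w^2 + 2*w + 8) = (-45*w^3 + 5*w^2 + 10*w - (5*w - 1)*(-27*w^2 + 2*w + 2) + 40)/(-9*w^3 + w^2 + 2*w + 8)^2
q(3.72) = -0.04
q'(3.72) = 0.02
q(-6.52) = -0.01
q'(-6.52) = -0.00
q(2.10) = -0.14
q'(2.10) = 0.17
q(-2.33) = -0.10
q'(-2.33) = -0.08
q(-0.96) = -0.39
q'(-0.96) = -0.31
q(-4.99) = -0.02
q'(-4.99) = -0.01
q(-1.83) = -0.16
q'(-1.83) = -0.16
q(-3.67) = -0.04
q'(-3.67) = -0.02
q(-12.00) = 0.00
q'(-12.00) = 0.00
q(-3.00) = -0.06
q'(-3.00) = -0.04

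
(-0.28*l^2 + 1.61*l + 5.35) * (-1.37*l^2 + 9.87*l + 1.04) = 0.3836*l^4 - 4.9693*l^3 + 8.27*l^2 + 54.4789*l + 5.564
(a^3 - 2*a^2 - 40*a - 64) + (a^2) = a^3 - a^2 - 40*a - 64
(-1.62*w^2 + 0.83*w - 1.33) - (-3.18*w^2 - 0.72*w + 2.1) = 1.56*w^2 + 1.55*w - 3.43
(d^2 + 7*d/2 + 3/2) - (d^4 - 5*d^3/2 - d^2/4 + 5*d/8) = -d^4 + 5*d^3/2 + 5*d^2/4 + 23*d/8 + 3/2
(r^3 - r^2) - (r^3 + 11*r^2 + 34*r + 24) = -12*r^2 - 34*r - 24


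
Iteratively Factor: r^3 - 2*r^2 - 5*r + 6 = (r - 1)*(r^2 - r - 6) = (r - 3)*(r - 1)*(r + 2)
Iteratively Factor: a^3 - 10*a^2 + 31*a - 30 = (a - 2)*(a^2 - 8*a + 15) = (a - 3)*(a - 2)*(a - 5)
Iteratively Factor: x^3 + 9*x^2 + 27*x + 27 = (x + 3)*(x^2 + 6*x + 9) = (x + 3)^2*(x + 3)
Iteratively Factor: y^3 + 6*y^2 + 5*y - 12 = (y + 3)*(y^2 + 3*y - 4) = (y + 3)*(y + 4)*(y - 1)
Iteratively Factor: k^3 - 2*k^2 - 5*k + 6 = (k + 2)*(k^2 - 4*k + 3) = (k - 1)*(k + 2)*(k - 3)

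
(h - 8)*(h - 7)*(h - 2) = h^3 - 17*h^2 + 86*h - 112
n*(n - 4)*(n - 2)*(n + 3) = n^4 - 3*n^3 - 10*n^2 + 24*n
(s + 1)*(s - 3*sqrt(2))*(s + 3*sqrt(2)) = s^3 + s^2 - 18*s - 18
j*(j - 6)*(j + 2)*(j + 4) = j^4 - 28*j^2 - 48*j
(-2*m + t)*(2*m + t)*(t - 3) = -4*m^2*t + 12*m^2 + t^3 - 3*t^2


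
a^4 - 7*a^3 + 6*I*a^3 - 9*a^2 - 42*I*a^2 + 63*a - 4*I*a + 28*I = (a - 7)*(a + I)^2*(a + 4*I)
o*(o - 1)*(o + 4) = o^3 + 3*o^2 - 4*o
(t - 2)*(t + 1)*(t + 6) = t^3 + 5*t^2 - 8*t - 12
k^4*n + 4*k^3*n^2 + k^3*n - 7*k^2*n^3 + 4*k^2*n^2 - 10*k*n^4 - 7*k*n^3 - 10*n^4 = (k - 2*n)*(k + n)*(k + 5*n)*(k*n + n)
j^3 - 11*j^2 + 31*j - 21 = (j - 7)*(j - 3)*(j - 1)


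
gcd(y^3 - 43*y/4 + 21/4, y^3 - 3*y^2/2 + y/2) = y - 1/2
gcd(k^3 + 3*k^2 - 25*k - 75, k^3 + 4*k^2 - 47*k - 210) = k + 5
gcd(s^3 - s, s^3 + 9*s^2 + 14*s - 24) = s - 1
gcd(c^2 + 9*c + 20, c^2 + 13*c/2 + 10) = c + 4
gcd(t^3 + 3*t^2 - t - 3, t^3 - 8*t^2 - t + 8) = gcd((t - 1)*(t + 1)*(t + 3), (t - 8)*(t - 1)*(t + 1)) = t^2 - 1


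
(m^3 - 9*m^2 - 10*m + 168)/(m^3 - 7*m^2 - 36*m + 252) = (m + 4)/(m + 6)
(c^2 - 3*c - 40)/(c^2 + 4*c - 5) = (c - 8)/(c - 1)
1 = 1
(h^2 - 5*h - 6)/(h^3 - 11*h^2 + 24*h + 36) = 1/(h - 6)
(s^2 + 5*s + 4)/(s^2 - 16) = (s + 1)/(s - 4)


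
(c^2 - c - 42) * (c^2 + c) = c^4 - 43*c^2 - 42*c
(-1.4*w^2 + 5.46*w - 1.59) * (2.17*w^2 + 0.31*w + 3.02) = -3.038*w^4 + 11.4142*w^3 - 5.9857*w^2 + 15.9963*w - 4.8018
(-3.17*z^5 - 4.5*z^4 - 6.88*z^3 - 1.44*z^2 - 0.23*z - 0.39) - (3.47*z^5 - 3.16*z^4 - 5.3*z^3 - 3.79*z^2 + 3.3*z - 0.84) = -6.64*z^5 - 1.34*z^4 - 1.58*z^3 + 2.35*z^2 - 3.53*z + 0.45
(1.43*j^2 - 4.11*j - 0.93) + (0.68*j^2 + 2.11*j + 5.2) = 2.11*j^2 - 2.0*j + 4.27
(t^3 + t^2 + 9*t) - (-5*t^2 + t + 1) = t^3 + 6*t^2 + 8*t - 1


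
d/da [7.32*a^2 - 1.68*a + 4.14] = 14.64*a - 1.68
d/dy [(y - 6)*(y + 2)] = 2*y - 4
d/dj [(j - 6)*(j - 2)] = 2*j - 8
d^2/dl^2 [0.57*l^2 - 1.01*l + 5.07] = 1.14000000000000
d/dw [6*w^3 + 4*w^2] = 2*w*(9*w + 4)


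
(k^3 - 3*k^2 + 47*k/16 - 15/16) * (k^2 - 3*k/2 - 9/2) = k^5 - 9*k^4/2 + 47*k^3/16 + 261*k^2/32 - 189*k/16 + 135/32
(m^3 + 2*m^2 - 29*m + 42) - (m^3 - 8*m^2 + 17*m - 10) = 10*m^2 - 46*m + 52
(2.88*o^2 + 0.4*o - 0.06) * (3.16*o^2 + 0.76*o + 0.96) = 9.1008*o^4 + 3.4528*o^3 + 2.8792*o^2 + 0.3384*o - 0.0576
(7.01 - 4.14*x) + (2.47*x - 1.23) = 5.78 - 1.67*x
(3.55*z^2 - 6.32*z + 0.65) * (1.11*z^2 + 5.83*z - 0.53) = 3.9405*z^4 + 13.6813*z^3 - 38.0056*z^2 + 7.1391*z - 0.3445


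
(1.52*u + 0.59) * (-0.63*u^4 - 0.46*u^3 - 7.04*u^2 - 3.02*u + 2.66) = -0.9576*u^5 - 1.0709*u^4 - 10.9722*u^3 - 8.744*u^2 + 2.2614*u + 1.5694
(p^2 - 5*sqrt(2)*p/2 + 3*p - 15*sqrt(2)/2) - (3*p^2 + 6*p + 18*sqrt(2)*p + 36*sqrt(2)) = -2*p^2 - 41*sqrt(2)*p/2 - 3*p - 87*sqrt(2)/2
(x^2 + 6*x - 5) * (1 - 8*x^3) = -8*x^5 - 48*x^4 + 40*x^3 + x^2 + 6*x - 5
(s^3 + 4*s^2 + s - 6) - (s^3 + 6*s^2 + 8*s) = -2*s^2 - 7*s - 6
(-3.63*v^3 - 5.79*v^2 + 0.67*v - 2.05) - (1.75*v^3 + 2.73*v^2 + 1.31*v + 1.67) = -5.38*v^3 - 8.52*v^2 - 0.64*v - 3.72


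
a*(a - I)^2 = a^3 - 2*I*a^2 - a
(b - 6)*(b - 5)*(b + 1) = b^3 - 10*b^2 + 19*b + 30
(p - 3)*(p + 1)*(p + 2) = p^3 - 7*p - 6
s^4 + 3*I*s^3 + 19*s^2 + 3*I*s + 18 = (s - 3*I)*(s - I)*(s + I)*(s + 6*I)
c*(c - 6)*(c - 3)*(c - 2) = c^4 - 11*c^3 + 36*c^2 - 36*c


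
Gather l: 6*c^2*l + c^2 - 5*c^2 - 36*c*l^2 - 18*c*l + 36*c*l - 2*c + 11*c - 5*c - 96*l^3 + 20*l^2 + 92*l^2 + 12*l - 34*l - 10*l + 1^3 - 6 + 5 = -4*c^2 + 4*c - 96*l^3 + l^2*(112 - 36*c) + l*(6*c^2 + 18*c - 32)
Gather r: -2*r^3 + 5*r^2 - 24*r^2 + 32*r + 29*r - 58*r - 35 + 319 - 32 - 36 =-2*r^3 - 19*r^2 + 3*r + 216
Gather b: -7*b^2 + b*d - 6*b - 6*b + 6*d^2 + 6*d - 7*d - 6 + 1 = -7*b^2 + b*(d - 12) + 6*d^2 - d - 5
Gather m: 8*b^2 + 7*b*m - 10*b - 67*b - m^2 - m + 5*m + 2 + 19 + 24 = 8*b^2 - 77*b - m^2 + m*(7*b + 4) + 45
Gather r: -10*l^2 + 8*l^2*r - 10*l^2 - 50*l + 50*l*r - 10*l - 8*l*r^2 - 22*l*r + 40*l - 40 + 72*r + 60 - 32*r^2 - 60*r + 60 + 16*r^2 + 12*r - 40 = -20*l^2 - 20*l + r^2*(-8*l - 16) + r*(8*l^2 + 28*l + 24) + 40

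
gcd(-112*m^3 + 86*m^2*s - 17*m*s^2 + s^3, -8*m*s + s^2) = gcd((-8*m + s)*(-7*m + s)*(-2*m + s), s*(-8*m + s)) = -8*m + s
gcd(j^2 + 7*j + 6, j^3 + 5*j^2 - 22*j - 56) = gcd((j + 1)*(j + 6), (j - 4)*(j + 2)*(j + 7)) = 1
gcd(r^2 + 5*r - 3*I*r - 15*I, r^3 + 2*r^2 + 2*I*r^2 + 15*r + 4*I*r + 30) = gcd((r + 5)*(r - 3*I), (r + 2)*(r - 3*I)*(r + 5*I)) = r - 3*I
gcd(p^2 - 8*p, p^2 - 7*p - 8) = p - 8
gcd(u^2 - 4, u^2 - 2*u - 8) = u + 2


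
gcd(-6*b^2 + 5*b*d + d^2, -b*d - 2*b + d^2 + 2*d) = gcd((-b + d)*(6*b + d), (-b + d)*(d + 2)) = b - d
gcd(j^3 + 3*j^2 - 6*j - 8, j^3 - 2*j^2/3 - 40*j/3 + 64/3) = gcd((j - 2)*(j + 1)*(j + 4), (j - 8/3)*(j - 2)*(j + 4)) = j^2 + 2*j - 8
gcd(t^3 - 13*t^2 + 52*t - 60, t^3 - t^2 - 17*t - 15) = t - 5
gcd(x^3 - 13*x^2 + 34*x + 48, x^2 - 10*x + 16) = x - 8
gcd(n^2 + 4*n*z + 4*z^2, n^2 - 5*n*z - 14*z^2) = n + 2*z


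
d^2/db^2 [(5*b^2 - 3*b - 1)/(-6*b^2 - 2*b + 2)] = 2*(21*b^3 - 9*b^2 + 18*b + 1)/(27*b^6 + 27*b^5 - 18*b^4 - 17*b^3 + 6*b^2 + 3*b - 1)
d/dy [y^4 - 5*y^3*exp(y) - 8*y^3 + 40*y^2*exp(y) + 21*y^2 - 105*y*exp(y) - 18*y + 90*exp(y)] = -5*y^3*exp(y) + 4*y^3 + 25*y^2*exp(y) - 24*y^2 - 25*y*exp(y) + 42*y - 15*exp(y) - 18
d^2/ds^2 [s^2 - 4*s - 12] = 2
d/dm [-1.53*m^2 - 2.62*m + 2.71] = -3.06*m - 2.62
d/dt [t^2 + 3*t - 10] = 2*t + 3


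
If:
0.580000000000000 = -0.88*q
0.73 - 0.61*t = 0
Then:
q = -0.66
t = 1.20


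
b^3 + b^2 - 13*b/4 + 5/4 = (b - 1)*(b - 1/2)*(b + 5/2)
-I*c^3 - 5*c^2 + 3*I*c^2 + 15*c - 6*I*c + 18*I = (c - 3)*(c - 6*I)*(-I*c + 1)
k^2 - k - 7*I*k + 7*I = (k - 1)*(k - 7*I)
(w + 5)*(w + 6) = w^2 + 11*w + 30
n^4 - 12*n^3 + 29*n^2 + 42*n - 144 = (n - 8)*(n - 3)^2*(n + 2)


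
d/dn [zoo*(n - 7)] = zoo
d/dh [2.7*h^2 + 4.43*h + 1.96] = 5.4*h + 4.43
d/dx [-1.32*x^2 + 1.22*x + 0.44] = 1.22 - 2.64*x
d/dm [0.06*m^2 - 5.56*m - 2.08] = 0.12*m - 5.56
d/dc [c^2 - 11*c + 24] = 2*c - 11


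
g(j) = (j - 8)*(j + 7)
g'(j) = 2*j - 1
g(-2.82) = -45.23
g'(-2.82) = -6.64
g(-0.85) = -54.43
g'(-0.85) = -2.70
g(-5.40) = -21.44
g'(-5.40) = -11.80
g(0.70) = -56.21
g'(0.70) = 0.40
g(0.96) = -56.04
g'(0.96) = 0.92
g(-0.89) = -54.32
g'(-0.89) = -2.78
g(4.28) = -41.96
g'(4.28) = 7.56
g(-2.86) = -44.96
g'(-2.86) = -6.72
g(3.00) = -50.00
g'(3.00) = 5.00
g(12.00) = 76.00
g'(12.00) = 23.00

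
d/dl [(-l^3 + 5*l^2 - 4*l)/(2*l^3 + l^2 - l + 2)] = (-11*l^4 + 18*l^3 - 7*l^2 + 20*l - 8)/(4*l^6 + 4*l^5 - 3*l^4 + 6*l^3 + 5*l^2 - 4*l + 4)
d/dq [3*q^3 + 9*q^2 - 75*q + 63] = 9*q^2 + 18*q - 75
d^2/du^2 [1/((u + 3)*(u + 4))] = 2*((u + 3)^2 + (u + 3)*(u + 4) + (u + 4)^2)/((u + 3)^3*(u + 4)^3)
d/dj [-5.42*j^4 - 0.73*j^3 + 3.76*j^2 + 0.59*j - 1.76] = -21.68*j^3 - 2.19*j^2 + 7.52*j + 0.59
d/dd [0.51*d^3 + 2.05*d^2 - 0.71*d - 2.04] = 1.53*d^2 + 4.1*d - 0.71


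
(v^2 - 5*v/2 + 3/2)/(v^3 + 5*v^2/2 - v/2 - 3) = (2*v - 3)/(2*v^2 + 7*v + 6)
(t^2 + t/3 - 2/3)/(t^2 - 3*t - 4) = (t - 2/3)/(t - 4)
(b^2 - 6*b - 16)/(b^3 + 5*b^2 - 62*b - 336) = (b + 2)/(b^2 + 13*b + 42)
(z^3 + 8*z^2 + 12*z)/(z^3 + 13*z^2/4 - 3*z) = 4*(z^2 + 8*z + 12)/(4*z^2 + 13*z - 12)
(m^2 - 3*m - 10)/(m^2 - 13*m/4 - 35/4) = 4*(m + 2)/(4*m + 7)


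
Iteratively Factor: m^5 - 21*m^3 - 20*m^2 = (m)*(m^4 - 21*m^2 - 20*m) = m^2*(m^3 - 21*m - 20) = m^2*(m + 4)*(m^2 - 4*m - 5) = m^2*(m + 1)*(m + 4)*(m - 5)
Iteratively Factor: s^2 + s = (s)*(s + 1)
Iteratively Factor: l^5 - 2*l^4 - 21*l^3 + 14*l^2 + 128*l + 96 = (l + 2)*(l^4 - 4*l^3 - 13*l^2 + 40*l + 48) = (l + 1)*(l + 2)*(l^3 - 5*l^2 - 8*l + 48) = (l + 1)*(l + 2)*(l + 3)*(l^2 - 8*l + 16) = (l - 4)*(l + 1)*(l + 2)*(l + 3)*(l - 4)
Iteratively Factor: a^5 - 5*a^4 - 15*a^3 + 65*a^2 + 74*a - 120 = (a - 1)*(a^4 - 4*a^3 - 19*a^2 + 46*a + 120) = (a - 5)*(a - 1)*(a^3 + a^2 - 14*a - 24) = (a - 5)*(a - 1)*(a + 2)*(a^2 - a - 12) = (a - 5)*(a - 1)*(a + 2)*(a + 3)*(a - 4)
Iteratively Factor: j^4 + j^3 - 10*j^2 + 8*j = (j + 4)*(j^3 - 3*j^2 + 2*j) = (j - 2)*(j + 4)*(j^2 - j) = j*(j - 2)*(j + 4)*(j - 1)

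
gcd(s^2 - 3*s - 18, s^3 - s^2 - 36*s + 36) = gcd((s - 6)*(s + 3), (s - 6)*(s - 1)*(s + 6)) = s - 6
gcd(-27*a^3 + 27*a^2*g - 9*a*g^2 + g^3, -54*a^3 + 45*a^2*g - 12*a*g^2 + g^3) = 9*a^2 - 6*a*g + g^2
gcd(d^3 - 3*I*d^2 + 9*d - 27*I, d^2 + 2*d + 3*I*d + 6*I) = d + 3*I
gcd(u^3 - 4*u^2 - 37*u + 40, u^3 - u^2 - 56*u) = u - 8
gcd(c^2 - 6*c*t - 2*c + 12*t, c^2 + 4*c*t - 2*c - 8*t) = c - 2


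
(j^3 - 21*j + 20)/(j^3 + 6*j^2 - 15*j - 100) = (j - 1)/(j + 5)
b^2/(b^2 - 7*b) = b/(b - 7)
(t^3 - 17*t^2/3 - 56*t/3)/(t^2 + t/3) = (3*t^2 - 17*t - 56)/(3*t + 1)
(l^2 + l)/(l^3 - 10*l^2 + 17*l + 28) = l/(l^2 - 11*l + 28)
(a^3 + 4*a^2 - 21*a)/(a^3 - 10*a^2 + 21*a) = (a + 7)/(a - 7)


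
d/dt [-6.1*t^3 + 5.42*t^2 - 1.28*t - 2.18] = -18.3*t^2 + 10.84*t - 1.28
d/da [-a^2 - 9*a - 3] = -2*a - 9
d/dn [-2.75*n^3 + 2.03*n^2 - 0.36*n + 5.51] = -8.25*n^2 + 4.06*n - 0.36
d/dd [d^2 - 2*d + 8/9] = 2*d - 2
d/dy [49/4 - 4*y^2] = -8*y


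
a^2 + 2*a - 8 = (a - 2)*(a + 4)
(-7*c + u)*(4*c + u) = -28*c^2 - 3*c*u + u^2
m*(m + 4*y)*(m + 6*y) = m^3 + 10*m^2*y + 24*m*y^2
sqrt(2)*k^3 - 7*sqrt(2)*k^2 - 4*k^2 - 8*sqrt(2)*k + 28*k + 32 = (k - 8)*(k - 2*sqrt(2))*(sqrt(2)*k + sqrt(2))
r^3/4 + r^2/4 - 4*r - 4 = (r/4 + 1)*(r - 4)*(r + 1)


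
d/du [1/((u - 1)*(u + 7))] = 2*(-u - 3)/(u^4 + 12*u^3 + 22*u^2 - 84*u + 49)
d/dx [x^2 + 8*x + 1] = 2*x + 8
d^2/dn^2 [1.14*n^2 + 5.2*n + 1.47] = 2.28000000000000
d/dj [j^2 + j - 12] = 2*j + 1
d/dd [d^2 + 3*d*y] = 2*d + 3*y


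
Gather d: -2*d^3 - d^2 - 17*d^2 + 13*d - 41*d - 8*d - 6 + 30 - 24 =-2*d^3 - 18*d^2 - 36*d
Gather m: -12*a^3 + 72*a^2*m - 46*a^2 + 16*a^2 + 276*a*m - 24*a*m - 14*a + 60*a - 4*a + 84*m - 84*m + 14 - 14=-12*a^3 - 30*a^2 + 42*a + m*(72*a^2 + 252*a)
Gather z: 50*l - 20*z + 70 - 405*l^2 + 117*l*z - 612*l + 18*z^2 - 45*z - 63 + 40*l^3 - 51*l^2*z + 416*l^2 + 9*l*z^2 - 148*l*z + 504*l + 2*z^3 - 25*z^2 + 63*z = 40*l^3 + 11*l^2 - 58*l + 2*z^3 + z^2*(9*l - 7) + z*(-51*l^2 - 31*l - 2) + 7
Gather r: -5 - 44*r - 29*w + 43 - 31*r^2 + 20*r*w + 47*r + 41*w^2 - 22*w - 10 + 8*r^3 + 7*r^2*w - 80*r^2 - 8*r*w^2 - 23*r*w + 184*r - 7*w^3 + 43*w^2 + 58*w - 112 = 8*r^3 + r^2*(7*w - 111) + r*(-8*w^2 - 3*w + 187) - 7*w^3 + 84*w^2 + 7*w - 84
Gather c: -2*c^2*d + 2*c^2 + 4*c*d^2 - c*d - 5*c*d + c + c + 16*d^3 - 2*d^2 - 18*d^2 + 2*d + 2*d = c^2*(2 - 2*d) + c*(4*d^2 - 6*d + 2) + 16*d^3 - 20*d^2 + 4*d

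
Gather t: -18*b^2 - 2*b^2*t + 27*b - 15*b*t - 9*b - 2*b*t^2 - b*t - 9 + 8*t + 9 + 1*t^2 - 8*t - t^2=-18*b^2 - 2*b*t^2 + 18*b + t*(-2*b^2 - 16*b)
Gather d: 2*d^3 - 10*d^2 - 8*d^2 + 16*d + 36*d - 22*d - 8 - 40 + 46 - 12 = 2*d^3 - 18*d^2 + 30*d - 14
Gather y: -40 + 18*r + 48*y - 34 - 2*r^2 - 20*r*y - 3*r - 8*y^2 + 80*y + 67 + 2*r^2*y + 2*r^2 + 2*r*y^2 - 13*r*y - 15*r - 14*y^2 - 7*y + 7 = y^2*(2*r - 22) + y*(2*r^2 - 33*r + 121)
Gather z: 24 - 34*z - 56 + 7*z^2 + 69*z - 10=7*z^2 + 35*z - 42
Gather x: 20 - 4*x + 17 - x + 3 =40 - 5*x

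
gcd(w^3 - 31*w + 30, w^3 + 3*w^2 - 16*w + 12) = w^2 + 5*w - 6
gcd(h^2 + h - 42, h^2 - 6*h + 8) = 1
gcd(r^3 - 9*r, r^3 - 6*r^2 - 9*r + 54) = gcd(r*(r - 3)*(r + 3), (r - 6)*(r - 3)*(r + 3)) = r^2 - 9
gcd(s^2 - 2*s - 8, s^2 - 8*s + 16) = s - 4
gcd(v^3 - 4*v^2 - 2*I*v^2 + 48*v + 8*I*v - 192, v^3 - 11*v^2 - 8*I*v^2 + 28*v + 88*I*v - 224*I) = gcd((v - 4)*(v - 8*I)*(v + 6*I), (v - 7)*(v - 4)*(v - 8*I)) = v^2 + v*(-4 - 8*I) + 32*I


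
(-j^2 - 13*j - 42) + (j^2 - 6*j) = -19*j - 42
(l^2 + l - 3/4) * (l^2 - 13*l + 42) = l^4 - 12*l^3 + 113*l^2/4 + 207*l/4 - 63/2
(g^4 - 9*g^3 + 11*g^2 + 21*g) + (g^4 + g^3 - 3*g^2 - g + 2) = 2*g^4 - 8*g^3 + 8*g^2 + 20*g + 2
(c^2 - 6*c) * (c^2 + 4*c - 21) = c^4 - 2*c^3 - 45*c^2 + 126*c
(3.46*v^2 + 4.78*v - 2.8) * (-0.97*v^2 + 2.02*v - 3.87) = -3.3562*v^4 + 2.3526*v^3 - 1.0186*v^2 - 24.1546*v + 10.836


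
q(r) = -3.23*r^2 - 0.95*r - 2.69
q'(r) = -6.46*r - 0.95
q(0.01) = -2.70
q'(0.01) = -1.01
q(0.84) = -5.77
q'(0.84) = -6.38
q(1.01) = -6.94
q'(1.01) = -7.47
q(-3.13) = -31.36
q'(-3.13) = 19.27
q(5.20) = -94.97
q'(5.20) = -34.54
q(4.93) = -85.88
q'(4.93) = -32.80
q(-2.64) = -22.69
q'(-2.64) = 16.10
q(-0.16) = -2.62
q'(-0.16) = 0.08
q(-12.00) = -456.41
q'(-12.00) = 76.57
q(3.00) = -34.61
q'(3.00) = -20.33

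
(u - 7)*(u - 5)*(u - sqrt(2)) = u^3 - 12*u^2 - sqrt(2)*u^2 + 12*sqrt(2)*u + 35*u - 35*sqrt(2)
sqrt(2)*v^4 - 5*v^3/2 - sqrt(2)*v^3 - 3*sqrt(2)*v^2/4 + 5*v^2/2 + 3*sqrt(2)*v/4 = v*(v - 1)*(v - 3*sqrt(2)/2)*(sqrt(2)*v + 1/2)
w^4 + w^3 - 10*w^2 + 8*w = w*(w - 2)*(w - 1)*(w + 4)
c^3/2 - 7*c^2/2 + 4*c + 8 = (c/2 + 1/2)*(c - 4)^2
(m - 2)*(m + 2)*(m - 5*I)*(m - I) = m^4 - 6*I*m^3 - 9*m^2 + 24*I*m + 20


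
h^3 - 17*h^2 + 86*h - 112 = (h - 8)*(h - 7)*(h - 2)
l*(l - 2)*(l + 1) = l^3 - l^2 - 2*l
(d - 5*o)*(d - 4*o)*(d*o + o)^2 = d^4*o^2 - 9*d^3*o^3 + 2*d^3*o^2 + 20*d^2*o^4 - 18*d^2*o^3 + d^2*o^2 + 40*d*o^4 - 9*d*o^3 + 20*o^4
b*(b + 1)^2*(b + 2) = b^4 + 4*b^3 + 5*b^2 + 2*b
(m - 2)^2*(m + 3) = m^3 - m^2 - 8*m + 12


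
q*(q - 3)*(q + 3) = q^3 - 9*q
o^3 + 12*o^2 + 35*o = o*(o + 5)*(o + 7)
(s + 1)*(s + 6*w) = s^2 + 6*s*w + s + 6*w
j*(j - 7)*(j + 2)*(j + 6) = j^4 + j^3 - 44*j^2 - 84*j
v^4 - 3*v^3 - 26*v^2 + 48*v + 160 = (v - 5)*(v - 4)*(v + 2)*(v + 4)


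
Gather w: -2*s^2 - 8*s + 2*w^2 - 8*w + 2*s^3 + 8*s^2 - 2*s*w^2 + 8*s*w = 2*s^3 + 6*s^2 - 8*s + w^2*(2 - 2*s) + w*(8*s - 8)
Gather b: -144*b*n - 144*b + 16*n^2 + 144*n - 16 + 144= b*(-144*n - 144) + 16*n^2 + 144*n + 128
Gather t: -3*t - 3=-3*t - 3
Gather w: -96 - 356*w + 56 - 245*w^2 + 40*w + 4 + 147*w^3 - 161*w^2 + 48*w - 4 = 147*w^3 - 406*w^2 - 268*w - 40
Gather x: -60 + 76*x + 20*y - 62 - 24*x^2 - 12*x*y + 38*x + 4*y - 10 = -24*x^2 + x*(114 - 12*y) + 24*y - 132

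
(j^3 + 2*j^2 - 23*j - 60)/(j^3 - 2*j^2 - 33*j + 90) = (j^2 + 7*j + 12)/(j^2 + 3*j - 18)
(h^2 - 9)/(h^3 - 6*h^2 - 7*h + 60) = (h - 3)/(h^2 - 9*h + 20)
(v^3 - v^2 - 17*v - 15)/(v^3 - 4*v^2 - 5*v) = (v + 3)/v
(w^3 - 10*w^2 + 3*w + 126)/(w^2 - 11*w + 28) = (w^2 - 3*w - 18)/(w - 4)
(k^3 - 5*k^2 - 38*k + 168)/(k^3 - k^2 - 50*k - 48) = (k^2 - 11*k + 28)/(k^2 - 7*k - 8)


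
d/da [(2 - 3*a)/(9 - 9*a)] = -1/(9*(a - 1)^2)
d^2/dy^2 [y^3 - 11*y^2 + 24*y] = 6*y - 22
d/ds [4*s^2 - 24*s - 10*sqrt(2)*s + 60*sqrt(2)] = 8*s - 24 - 10*sqrt(2)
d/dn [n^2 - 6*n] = 2*n - 6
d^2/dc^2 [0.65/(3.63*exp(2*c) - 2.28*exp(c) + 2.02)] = ((1.482 - 9.438*exp(c))*(3.63*exp(2*c) - 2.28*exp(c) + 2.02) + 0.65*(7.26*exp(c) - 2.28)*(14.52*exp(c) - 4.56)*exp(c))*exp(c)/(3.63*exp(2*c) - 2.28*exp(c) + 2.02)^3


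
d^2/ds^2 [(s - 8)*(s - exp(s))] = -s*exp(s) + 6*exp(s) + 2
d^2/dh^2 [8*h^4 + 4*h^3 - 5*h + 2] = 24*h*(4*h + 1)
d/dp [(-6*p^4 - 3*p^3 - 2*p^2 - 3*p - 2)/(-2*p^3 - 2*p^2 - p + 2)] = 2*(6*p^6 + 12*p^5 + 10*p^4 - 27*p^3 - 17*p^2 - 8*p - 4)/(4*p^6 + 8*p^5 + 8*p^4 - 4*p^3 - 7*p^2 - 4*p + 4)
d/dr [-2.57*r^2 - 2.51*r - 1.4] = -5.14*r - 2.51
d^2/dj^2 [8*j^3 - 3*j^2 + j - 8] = 48*j - 6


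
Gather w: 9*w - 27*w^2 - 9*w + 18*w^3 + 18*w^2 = 18*w^3 - 9*w^2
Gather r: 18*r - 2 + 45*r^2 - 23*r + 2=45*r^2 - 5*r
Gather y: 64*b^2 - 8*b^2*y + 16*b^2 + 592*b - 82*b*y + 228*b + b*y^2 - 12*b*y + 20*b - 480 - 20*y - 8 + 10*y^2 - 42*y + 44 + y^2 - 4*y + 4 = 80*b^2 + 840*b + y^2*(b + 11) + y*(-8*b^2 - 94*b - 66) - 440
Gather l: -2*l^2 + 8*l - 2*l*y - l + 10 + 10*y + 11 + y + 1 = -2*l^2 + l*(7 - 2*y) + 11*y + 22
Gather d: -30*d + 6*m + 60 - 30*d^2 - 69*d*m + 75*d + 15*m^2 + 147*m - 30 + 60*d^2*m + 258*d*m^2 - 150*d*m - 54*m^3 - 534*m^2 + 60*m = d^2*(60*m - 30) + d*(258*m^2 - 219*m + 45) - 54*m^3 - 519*m^2 + 213*m + 30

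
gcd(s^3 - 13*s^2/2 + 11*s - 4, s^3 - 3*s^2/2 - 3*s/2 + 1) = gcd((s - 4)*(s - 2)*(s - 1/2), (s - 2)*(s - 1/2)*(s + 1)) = s^2 - 5*s/2 + 1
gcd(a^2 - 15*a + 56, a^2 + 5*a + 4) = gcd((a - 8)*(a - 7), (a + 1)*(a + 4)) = 1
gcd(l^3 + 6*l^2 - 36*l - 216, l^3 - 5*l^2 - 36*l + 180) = l^2 - 36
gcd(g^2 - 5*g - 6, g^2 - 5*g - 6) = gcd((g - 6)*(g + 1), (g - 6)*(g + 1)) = g^2 - 5*g - 6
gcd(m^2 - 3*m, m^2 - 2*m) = m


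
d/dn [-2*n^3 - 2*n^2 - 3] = 2*n*(-3*n - 2)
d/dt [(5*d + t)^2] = 10*d + 2*t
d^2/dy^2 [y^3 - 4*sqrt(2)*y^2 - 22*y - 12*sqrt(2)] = 6*y - 8*sqrt(2)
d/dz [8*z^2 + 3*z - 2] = 16*z + 3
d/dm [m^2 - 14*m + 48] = 2*m - 14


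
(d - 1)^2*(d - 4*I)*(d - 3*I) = d^4 - 2*d^3 - 7*I*d^3 - 11*d^2 + 14*I*d^2 + 24*d - 7*I*d - 12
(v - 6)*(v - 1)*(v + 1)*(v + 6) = v^4 - 37*v^2 + 36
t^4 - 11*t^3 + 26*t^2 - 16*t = t*(t - 8)*(t - 2)*(t - 1)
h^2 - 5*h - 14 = (h - 7)*(h + 2)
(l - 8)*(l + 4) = l^2 - 4*l - 32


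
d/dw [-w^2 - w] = -2*w - 1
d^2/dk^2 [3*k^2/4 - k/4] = 3/2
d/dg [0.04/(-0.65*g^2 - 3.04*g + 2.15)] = (0.052*g + 0.1216)/(0.65*g^2 + 3.04*g - 2.15)^2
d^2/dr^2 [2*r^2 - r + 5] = 4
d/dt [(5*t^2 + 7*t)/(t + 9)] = (5*t^2 + 90*t + 63)/(t^2 + 18*t + 81)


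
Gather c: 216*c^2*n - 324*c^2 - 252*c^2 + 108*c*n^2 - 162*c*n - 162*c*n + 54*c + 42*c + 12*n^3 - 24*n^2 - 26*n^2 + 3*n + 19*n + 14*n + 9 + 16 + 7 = c^2*(216*n - 576) + c*(108*n^2 - 324*n + 96) + 12*n^3 - 50*n^2 + 36*n + 32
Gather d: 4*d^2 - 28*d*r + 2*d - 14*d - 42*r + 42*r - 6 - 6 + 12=4*d^2 + d*(-28*r - 12)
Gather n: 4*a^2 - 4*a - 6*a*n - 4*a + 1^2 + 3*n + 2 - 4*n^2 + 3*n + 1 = 4*a^2 - 8*a - 4*n^2 + n*(6 - 6*a) + 4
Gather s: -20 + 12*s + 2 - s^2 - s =-s^2 + 11*s - 18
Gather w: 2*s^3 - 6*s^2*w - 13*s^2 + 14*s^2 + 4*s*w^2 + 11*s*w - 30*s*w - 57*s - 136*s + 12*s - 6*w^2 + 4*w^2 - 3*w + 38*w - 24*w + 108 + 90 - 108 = 2*s^3 + s^2 - 181*s + w^2*(4*s - 2) + w*(-6*s^2 - 19*s + 11) + 90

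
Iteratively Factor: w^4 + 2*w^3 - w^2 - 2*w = (w - 1)*(w^3 + 3*w^2 + 2*w) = (w - 1)*(w + 2)*(w^2 + w) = w*(w - 1)*(w + 2)*(w + 1)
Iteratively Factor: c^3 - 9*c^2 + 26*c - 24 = (c - 4)*(c^2 - 5*c + 6) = (c - 4)*(c - 2)*(c - 3)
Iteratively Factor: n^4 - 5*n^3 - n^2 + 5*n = (n - 5)*(n^3 - n) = (n - 5)*(n - 1)*(n^2 + n) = (n - 5)*(n - 1)*(n + 1)*(n)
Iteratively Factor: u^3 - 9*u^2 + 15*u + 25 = (u - 5)*(u^2 - 4*u - 5) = (u - 5)*(u + 1)*(u - 5)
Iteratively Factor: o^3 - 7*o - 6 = (o - 3)*(o^2 + 3*o + 2) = (o - 3)*(o + 1)*(o + 2)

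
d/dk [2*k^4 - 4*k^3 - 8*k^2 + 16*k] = 8*k^3 - 12*k^2 - 16*k + 16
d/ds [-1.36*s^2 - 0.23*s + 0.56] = -2.72*s - 0.23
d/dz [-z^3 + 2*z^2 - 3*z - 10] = -3*z^2 + 4*z - 3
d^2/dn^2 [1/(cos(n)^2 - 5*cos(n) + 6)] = (-4*sin(n)^4 + 3*sin(n)^2 - 195*cos(n)/4 + 15*cos(3*n)/4 + 39)/((cos(n) - 3)^3*(cos(n) - 2)^3)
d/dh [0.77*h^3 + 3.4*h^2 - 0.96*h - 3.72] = 2.31*h^2 + 6.8*h - 0.96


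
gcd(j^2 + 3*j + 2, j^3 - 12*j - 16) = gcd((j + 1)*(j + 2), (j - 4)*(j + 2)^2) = j + 2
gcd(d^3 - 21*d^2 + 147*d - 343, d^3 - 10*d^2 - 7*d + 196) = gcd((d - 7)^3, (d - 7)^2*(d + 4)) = d^2 - 14*d + 49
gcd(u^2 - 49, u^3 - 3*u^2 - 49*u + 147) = u^2 - 49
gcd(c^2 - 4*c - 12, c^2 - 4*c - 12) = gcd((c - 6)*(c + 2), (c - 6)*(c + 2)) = c^2 - 4*c - 12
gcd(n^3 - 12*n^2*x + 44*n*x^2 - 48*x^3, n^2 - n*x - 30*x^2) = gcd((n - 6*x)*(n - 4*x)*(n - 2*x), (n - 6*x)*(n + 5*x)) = -n + 6*x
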